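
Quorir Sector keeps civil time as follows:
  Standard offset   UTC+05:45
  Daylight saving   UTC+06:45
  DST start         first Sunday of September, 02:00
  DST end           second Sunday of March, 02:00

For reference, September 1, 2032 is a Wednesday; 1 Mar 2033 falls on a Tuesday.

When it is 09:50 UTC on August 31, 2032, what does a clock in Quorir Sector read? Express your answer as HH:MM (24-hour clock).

15:35

1 September 2032 is a Wednesday, so the first Sunday is September 5.
1 March 2033 is a Tuesday, so the first Sunday is March 6 and the second is March 13.
At the standard offset (UTC+05:45), 09:50 UTC + 5h45m = 15:35 Quorir Sector standard time.
Daylight saving runs 5 September 2032 – 13 March 2033; the standard-time date in Quorir Sector, August 31, 2032, is outside that window, so Quorir Sector is on standard time at UTC+05:45.
09:50 UTC + 5h45m = 15:35 local.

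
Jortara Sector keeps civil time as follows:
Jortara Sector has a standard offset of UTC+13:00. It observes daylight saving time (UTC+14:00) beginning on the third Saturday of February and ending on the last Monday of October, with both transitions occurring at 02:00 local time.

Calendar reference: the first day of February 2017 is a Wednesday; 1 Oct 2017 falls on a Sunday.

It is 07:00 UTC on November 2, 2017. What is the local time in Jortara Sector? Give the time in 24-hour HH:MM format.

20:00

1 February 2017 is a Wednesday, so the first Saturday is February 4 and the third is February 18.
1 October 2017 is a Sunday, so Mondays fall on 2, 9, 16, 23, 30; the last is October 30.
At the standard offset (UTC+13:00), 07:00 UTC + 13h = 20:00 Jortara Sector standard time.
The standard-time date in Jortara Sector, November 2, 2017, does not fall between 18 February and 30 October, so daylight saving is not in effect and Jortara Sector is at UTC+13:00.
07:00 UTC + 13h = 20:00 local.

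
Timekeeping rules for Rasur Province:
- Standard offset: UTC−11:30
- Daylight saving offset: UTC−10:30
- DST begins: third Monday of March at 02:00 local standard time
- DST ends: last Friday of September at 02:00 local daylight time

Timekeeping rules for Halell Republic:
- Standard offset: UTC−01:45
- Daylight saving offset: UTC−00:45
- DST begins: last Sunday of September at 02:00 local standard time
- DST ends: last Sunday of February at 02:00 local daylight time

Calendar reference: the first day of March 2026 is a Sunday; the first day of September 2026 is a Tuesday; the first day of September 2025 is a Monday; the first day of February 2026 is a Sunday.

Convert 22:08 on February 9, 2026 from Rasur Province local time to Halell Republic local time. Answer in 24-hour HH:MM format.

1 March 2026 is a Sunday, so the first Monday is March 2 and the third is March 16.
1 September 2026 is a Tuesday, so Fridays fall on 4, 11, 18, 25; the last is September 25.
February 9, 2026 does not fall between 16 March and 25 September, so daylight saving is not in effect and Rasur Province is at UTC−11:30.
22:08 Rasur Province + 11h30m = 09:38 UTC (rolling into the next day, 10 February 2026).
1 September 2025 is a Monday, so Sundays fall on 7, 14, 21, 28; the last is September 28.
1 February 2026 is a Sunday, so Sundays fall on 1, 8, 15, 22; the last is February 22.
At the standard offset (UTC−01:45), 09:38 UTC − 1h45m = 07:53 Halell Republic standard time.
Daylight saving runs 28 September 2025 – 22 February 2026; the standard-time date in Halell Republic, February 10, 2026, is inside that window, so Halell Republic is at UTC−00:45.
09:38 UTC − 0h45m = 08:53 Halell Republic.

08:53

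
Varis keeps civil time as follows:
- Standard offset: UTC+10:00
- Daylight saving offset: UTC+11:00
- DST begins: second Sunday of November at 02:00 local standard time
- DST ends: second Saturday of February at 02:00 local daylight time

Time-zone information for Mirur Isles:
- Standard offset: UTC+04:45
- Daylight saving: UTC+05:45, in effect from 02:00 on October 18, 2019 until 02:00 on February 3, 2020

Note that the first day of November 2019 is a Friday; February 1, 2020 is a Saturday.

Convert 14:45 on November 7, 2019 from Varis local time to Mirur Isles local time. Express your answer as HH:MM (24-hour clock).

1 November 2019 is a Friday, so the first Sunday is November 3 and the second is November 10.
1 February 2020 is a Saturday, so the first Saturday is February 1 and the second is February 8.
November 7, 2019 does not fall between 10 November 2019 and 8 February 2020, so daylight saving is not in effect and Varis is at UTC+10:00.
14:45 Varis − 10h = 04:45 UTC.
At the standard offset (UTC+04:45), 04:45 UTC + 4h45m = 09:30 Mirur Isles standard time.
The standard-time date in Mirur Isles, November 7, 2019, lies within the daylight-saving period (18 October 2019 – 3 February 2020), so Mirur Isles is on daylight time, UTC+05:45.
04:45 UTC + 5h45m = 10:30 Mirur Isles.

10:30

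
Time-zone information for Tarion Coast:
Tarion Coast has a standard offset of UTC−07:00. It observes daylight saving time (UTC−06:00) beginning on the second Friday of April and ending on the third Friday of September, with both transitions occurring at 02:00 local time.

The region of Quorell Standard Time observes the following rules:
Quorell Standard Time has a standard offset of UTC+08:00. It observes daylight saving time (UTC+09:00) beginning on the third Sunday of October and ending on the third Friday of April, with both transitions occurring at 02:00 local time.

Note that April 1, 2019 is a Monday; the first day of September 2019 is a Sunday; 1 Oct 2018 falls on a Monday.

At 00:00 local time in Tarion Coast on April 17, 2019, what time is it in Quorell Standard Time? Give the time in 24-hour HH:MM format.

1 April 2019 is a Monday, so the first Friday is April 5 and the second is April 12.
1 September 2019 is a Sunday, so the first Friday is September 6 and the third is September 20.
April 17, 2019 falls between 12 April and 20 September, so daylight saving is in effect and Tarion Coast is at UTC−06:00.
00:00 Tarion Coast + 6h = 06:00 UTC.
1 October 2018 is a Monday, so the first Sunday is October 7 and the third is October 21.
1 April 2019 is a Monday, so the first Friday is April 5 and the third is April 19.
At the standard offset (UTC+08:00), 06:00 UTC + 8h = 14:00 Quorell Standard Time standard time.
The standard-time date in Quorell Standard Time, April 17, 2019, falls between 21 October 2018 and 19 April 2019, so daylight saving is in effect and Quorell Standard Time is at UTC+09:00.
06:00 UTC + 9h = 15:00 Quorell Standard Time.

15:00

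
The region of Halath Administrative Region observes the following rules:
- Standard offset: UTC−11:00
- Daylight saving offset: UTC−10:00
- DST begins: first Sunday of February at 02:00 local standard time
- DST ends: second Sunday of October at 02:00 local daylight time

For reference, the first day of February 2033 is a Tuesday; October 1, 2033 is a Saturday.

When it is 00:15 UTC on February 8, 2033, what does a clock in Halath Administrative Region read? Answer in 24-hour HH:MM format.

1 February 2033 is a Tuesday, so the first Sunday is February 6.
1 October 2033 is a Saturday, so the first Sunday is October 2 and the second is October 9.
At the standard offset (UTC−11:00), 00:15 UTC − 11h = 13:15 Halath Administrative Region standard time (rolling into the previous day, 7 February 2033).
The standard-time date in Halath Administrative Region, February 7, 2033, lies within the daylight-saving period (6 February – 9 October), so Halath Administrative Region is on daylight time, UTC−10:00.
00:15 UTC − 10h = 14:15 local (rolling into the previous day, 7 February 2033).

14:15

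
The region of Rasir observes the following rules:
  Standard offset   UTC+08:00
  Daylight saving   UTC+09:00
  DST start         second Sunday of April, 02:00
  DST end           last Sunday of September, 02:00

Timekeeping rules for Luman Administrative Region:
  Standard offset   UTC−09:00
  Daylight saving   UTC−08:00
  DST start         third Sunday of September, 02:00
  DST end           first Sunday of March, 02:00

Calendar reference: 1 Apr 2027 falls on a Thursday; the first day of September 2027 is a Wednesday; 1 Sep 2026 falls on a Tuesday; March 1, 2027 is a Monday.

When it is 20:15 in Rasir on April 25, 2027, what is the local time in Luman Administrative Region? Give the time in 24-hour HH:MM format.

02:15

1 April 2027 is a Thursday, so the first Sunday is April 4 and the second is April 11.
1 September 2027 is a Wednesday, so Sundays fall on 5, 12, 19, 26; the last is September 26.
April 25, 2027 falls between 11 April and 26 September, so daylight saving is in effect and Rasir is at UTC+09:00.
20:15 Rasir − 9h = 11:15 UTC.
1 September 2026 is a Tuesday, so the first Sunday is September 6 and the third is September 20.
1 March 2027 is a Monday, so the first Sunday is March 7.
At the standard offset (UTC−09:00), 11:15 UTC − 9h = 02:15 Luman Administrative Region standard time.
The standard-time date in Luman Administrative Region, April 25, 2027, is outside the daylight-saving period (20 September 2026 – 7 March 2027), so Luman Administrative Region is on standard time, UTC−09:00.
11:15 UTC − 9h = 02:15 Luman Administrative Region.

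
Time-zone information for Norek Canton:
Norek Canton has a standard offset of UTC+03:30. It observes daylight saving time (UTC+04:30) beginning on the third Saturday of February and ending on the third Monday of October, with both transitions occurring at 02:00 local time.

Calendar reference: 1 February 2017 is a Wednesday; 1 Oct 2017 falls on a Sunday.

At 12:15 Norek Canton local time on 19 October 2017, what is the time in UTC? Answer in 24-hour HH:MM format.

1 February 2017 is a Wednesday, so the first Saturday is February 4 and the third is February 18.
1 October 2017 is a Sunday, so the first Monday is October 2 and the third is October 16.
19 October 2017 does not fall between 18 February and 16 October, so daylight saving is not in effect and Norek Canton is at UTC+03:30.
12:15 local − 3h30m = 08:45 UTC.

08:45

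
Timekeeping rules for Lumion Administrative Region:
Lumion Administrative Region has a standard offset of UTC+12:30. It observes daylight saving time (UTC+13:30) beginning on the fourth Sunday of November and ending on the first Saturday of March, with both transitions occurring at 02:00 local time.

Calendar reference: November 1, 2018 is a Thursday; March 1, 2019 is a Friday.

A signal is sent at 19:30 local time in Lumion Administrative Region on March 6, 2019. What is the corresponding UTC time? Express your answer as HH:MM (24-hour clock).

1 November 2018 is a Thursday, so the first Sunday is November 4 and the fourth is November 25.
1 March 2019 is a Friday, so the first Saturday is March 2.
March 6, 2019 is outside the daylight-saving period (25 November 2018 – 2 March 2019), so Lumion Administrative Region is on standard time, UTC+12:30.
19:30 local − 12h30m = 07:00 UTC.

07:00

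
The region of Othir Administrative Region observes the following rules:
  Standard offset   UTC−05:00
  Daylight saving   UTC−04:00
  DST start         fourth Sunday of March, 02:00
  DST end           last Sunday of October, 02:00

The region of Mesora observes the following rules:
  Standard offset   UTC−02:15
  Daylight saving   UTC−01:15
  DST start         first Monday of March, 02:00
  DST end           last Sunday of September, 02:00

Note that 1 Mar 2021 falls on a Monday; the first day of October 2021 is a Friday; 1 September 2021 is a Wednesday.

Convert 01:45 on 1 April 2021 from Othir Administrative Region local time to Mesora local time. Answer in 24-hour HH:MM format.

1 March 2021 is a Monday, so the first Sunday is March 7 and the fourth is March 28.
1 October 2021 is a Friday, so Sundays fall on 3, 10, 17, 24, 31; the last is October 31.
1 April 2021 lies within the daylight-saving period (28 March – 31 October), so Othir Administrative Region is on daylight time, UTC−04:00.
01:45 Othir Administrative Region + 4h = 05:45 UTC.
1 March 2021 is a Monday, so the first Monday is March 1.
1 September 2021 is a Wednesday, so Sundays fall on 5, 12, 19, 26; the last is September 26.
At the standard offset (UTC−02:15), 05:45 UTC − 2h15m = 03:30 Mesora standard time.
The standard-time date in Mesora, 1 April 2021, lies within the daylight-saving period (1 March – 26 September), so Mesora is on daylight time, UTC−01:15.
05:45 UTC − 1h15m = 04:30 Mesora.

04:30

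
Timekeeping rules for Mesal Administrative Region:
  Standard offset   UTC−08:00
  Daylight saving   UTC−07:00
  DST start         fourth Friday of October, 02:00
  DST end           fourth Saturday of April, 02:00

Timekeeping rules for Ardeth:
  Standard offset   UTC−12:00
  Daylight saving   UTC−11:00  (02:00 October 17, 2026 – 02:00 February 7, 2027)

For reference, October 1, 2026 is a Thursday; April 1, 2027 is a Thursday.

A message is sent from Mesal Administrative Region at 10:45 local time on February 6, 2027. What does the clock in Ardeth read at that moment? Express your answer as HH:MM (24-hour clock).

06:45

1 October 2026 is a Thursday, so the first Friday is October 2 and the fourth is October 23.
1 April 2027 is a Thursday, so the first Saturday is April 3 and the fourth is April 24.
Daylight saving runs 23 October 2026 – 24 April 2027; February 6, 2027 is inside that window, so Mesal Administrative Region is at UTC−07:00.
10:45 Mesal Administrative Region + 7h = 17:45 UTC.
At the standard offset (UTC−12:00), 17:45 UTC − 12h = 05:45 Ardeth standard time.
Daylight saving runs 17 October 2026 – 7 February 2027; the standard-time date in Ardeth, February 6, 2027, is inside that window, so Ardeth is at UTC−11:00.
17:45 UTC − 11h = 06:45 Ardeth.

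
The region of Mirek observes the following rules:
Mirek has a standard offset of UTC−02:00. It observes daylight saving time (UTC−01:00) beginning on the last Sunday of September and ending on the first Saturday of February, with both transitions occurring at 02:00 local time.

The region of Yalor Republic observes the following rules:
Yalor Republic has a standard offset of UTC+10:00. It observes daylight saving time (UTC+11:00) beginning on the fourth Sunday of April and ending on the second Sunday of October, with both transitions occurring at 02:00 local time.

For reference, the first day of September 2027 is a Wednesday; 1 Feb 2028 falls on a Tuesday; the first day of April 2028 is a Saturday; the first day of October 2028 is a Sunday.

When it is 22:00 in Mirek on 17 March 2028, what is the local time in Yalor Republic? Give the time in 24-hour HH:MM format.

1 September 2027 is a Wednesday, so Sundays fall on 5, 12, 19, 26; the last is September 26.
1 February 2028 is a Tuesday, so the first Saturday is February 5.
Daylight saving runs 26 September 2027 – 5 February 2028; 17 March 2028 is outside that window, so Mirek is on standard time at UTC−02:00.
22:00 Mirek + 2h = 00:00 UTC (rolling into the next day, 18 March 2028).
1 April 2028 is a Saturday, so the first Sunday is April 2 and the fourth is April 23.
1 October 2028 is a Sunday, so the first Sunday is October 1 and the second is October 8.
At the standard offset (UTC+10:00), 00:00 UTC + 10h = 10:00 Yalor Republic standard time.
The standard-time date in Yalor Republic, 18 March 2028, does not fall between 23 April and 8 October, so daylight saving is not in effect and Yalor Republic is at UTC+10:00.
00:00 UTC + 10h = 10:00 Yalor Republic.

10:00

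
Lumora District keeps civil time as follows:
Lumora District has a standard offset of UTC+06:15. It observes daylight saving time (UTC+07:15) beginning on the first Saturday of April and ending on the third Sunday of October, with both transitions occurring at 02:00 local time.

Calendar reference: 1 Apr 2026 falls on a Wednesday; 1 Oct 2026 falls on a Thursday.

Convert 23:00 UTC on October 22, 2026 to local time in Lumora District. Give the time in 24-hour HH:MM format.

05:15

1 April 2026 is a Wednesday, so the first Saturday is April 4.
1 October 2026 is a Thursday, so the first Sunday is October 4 and the third is October 18.
At the standard offset (UTC+06:15), 23:00 UTC + 6h15m = 05:15 Lumora District standard time (rolling into the next day, 23 October 2026).
Daylight saving runs 4 April – 18 October; the standard-time date in Lumora District, October 23, 2026, is outside that window, so Lumora District is on standard time at UTC+06:15.
23:00 UTC + 6h15m = 05:15 local (rolling into the next day, 23 October 2026).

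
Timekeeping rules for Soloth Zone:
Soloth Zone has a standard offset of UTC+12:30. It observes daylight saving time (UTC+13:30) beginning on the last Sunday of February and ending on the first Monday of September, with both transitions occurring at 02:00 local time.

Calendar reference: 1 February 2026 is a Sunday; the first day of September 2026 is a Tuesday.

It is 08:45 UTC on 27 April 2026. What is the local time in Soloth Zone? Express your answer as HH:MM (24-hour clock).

1 February 2026 is a Sunday, so Sundays fall on 1, 8, 15, 22; the last is February 22.
1 September 2026 is a Tuesday, so the first Monday is September 7.
At the standard offset (UTC+12:30), 08:45 UTC + 12h30m = 21:15 Soloth Zone standard time.
Daylight saving runs 22 February – 7 September; the standard-time date in Soloth Zone, 27 April 2026, is inside that window, so Soloth Zone is at UTC+13:30.
08:45 UTC + 13h30m = 22:15 local.

22:15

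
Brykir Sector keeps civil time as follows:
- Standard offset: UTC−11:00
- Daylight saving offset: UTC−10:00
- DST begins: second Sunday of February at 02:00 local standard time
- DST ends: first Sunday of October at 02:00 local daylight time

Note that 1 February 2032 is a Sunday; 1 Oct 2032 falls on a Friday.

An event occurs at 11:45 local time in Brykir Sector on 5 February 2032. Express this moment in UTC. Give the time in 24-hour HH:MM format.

22:45

1 February 2032 is a Sunday, so the first Sunday is February 1 and the second is February 8.
1 October 2032 is a Friday, so the first Sunday is October 3.
Daylight saving runs 8 February – 3 October; 5 February 2032 is outside that window, so Brykir Sector is on standard time at UTC−11:00.
11:45 local + 11h = 22:45 UTC.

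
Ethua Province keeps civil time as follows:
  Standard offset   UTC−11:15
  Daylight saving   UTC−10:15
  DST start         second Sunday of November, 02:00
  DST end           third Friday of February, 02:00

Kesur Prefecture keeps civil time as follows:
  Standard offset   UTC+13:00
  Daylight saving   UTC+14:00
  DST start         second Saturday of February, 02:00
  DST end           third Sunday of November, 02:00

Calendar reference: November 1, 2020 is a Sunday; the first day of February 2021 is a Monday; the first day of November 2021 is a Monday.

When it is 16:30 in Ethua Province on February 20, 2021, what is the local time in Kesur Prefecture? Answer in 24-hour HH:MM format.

17:45

1 November 2020 is a Sunday, so the first Sunday is November 1 and the second is November 8.
1 February 2021 is a Monday, so the first Friday is February 5 and the third is February 19.
February 20, 2021 does not fall between 8 November 2020 and 19 February 2021, so daylight saving is not in effect and Ethua Province is at UTC−11:15.
16:30 Ethua Province + 11h15m = 03:45 UTC (rolling into the next day, 21 February 2021).
1 February 2021 is a Monday, so the first Saturday is February 6 and the second is February 13.
1 November 2021 is a Monday, so the first Sunday is November 7 and the third is November 21.
At the standard offset (UTC+13:00), 03:45 UTC + 13h = 16:45 Kesur Prefecture standard time.
The standard-time date in Kesur Prefecture, February 21, 2021, falls between 13 February and 21 November, so daylight saving is in effect and Kesur Prefecture is at UTC+14:00.
03:45 UTC + 14h = 17:45 Kesur Prefecture.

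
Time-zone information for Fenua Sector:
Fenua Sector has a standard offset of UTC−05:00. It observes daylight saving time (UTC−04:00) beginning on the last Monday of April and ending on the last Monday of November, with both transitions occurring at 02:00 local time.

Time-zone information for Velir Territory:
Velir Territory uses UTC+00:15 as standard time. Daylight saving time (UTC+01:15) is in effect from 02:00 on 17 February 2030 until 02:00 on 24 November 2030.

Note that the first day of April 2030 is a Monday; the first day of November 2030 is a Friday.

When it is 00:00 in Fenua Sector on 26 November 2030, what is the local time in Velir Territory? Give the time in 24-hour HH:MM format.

05:15

1 April 2030 is a Monday, so Mondays fall on 1, 8, 15, 22, 29; the last is April 29.
1 November 2030 is a Friday, so Mondays fall on 4, 11, 18, 25; the last is November 25.
26 November 2030 does not fall between 29 April and 25 November, so daylight saving is not in effect and Fenua Sector is at UTC−05:00.
00:00 Fenua Sector + 5h = 05:00 UTC.
At the standard offset (UTC+00:15), 05:00 UTC + 0h15m = 05:15 Velir Territory standard time.
Daylight saving runs 17 February – 24 November; the standard-time date in Velir Territory, 26 November 2030, is outside that window, so Velir Territory is on standard time at UTC+00:15.
05:00 UTC + 0h15m = 05:15 Velir Territory.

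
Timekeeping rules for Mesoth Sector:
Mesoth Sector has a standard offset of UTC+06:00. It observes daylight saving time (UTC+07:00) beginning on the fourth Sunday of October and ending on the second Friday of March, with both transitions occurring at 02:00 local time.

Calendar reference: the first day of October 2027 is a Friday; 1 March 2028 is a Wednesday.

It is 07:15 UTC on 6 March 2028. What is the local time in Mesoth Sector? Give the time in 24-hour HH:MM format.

14:15

1 October 2027 is a Friday, so the first Sunday is October 3 and the fourth is October 24.
1 March 2028 is a Wednesday, so the first Friday is March 3 and the second is March 10.
At the standard offset (UTC+06:00), 07:15 UTC + 6h = 13:15 Mesoth Sector standard time.
The standard-time date in Mesoth Sector, 6 March 2028, falls between 24 October 2027 and 10 March 2028, so daylight saving is in effect and Mesoth Sector is at UTC+07:00.
07:15 UTC + 7h = 14:15 local.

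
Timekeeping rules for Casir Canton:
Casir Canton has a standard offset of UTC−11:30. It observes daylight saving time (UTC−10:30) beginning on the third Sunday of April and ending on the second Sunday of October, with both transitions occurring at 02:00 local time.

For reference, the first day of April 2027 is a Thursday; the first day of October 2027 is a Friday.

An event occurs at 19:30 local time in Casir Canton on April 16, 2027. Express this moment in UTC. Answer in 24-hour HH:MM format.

1 April 2027 is a Thursday, so the first Sunday is April 4 and the third is April 18.
1 October 2027 is a Friday, so the first Sunday is October 3 and the second is October 10.
April 16, 2027 is outside the daylight-saving period (18 April – 10 October), so Casir Canton is on standard time, UTC−11:30.
19:30 local + 11h30m = 07:00 UTC (rolling into the next day, 17 April 2027).

07:00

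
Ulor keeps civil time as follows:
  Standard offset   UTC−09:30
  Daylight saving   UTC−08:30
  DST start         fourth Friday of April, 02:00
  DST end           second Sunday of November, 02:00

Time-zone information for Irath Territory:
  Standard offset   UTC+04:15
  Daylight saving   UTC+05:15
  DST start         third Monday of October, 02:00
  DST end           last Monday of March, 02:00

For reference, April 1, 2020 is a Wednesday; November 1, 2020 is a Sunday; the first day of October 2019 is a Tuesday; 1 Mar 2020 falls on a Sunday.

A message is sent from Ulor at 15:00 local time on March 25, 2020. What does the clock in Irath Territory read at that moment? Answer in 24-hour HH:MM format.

05:45

1 April 2020 is a Wednesday, so the first Friday is April 3 and the fourth is April 24.
1 November 2020 is a Sunday, so the first Sunday is November 1 and the second is November 8.
March 25, 2020 does not fall between 24 April and 8 November, so daylight saving is not in effect and Ulor is at UTC−09:30.
15:00 Ulor + 9h30m = 00:30 UTC (rolling into the next day, 26 March 2020).
1 October 2019 is a Tuesday, so the first Monday is October 7 and the third is October 21.
1 March 2020 is a Sunday, so Mondays fall on 2, 9, 16, 23, 30; the last is March 30.
At the standard offset (UTC+04:15), 00:30 UTC + 4h15m = 04:45 Irath Territory standard time.
Daylight saving runs 21 October 2019 – 30 March 2020; the standard-time date in Irath Territory, March 26, 2020, is inside that window, so Irath Territory is at UTC+05:15.
00:30 UTC + 5h15m = 05:45 Irath Territory.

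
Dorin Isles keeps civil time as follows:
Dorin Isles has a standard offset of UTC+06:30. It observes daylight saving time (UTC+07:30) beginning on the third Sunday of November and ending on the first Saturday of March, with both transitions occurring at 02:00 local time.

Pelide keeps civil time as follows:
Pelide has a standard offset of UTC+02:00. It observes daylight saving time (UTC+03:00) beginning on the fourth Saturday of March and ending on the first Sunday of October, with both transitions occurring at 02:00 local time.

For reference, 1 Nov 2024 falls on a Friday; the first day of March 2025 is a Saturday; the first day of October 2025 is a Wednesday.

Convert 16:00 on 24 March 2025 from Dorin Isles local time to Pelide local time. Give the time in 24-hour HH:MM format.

1 November 2024 is a Friday, so the first Sunday is November 3 and the third is November 17.
1 March 2025 is a Saturday, so the first Saturday is March 1.
Daylight saving runs 17 November 2024 – 1 March 2025; 24 March 2025 is outside that window, so Dorin Isles is on standard time at UTC+06:30.
16:00 Dorin Isles − 6h30m = 09:30 UTC.
1 March 2025 is a Saturday, so the first Saturday is March 1 and the fourth is March 22.
1 October 2025 is a Wednesday, so the first Sunday is October 5.
At the standard offset (UTC+02:00), 09:30 UTC + 2h = 11:30 Pelide standard time.
Daylight saving runs 22 March – 5 October; the standard-time date in Pelide, 24 March 2025, is inside that window, so Pelide is at UTC+03:00.
09:30 UTC + 3h = 12:30 Pelide.

12:30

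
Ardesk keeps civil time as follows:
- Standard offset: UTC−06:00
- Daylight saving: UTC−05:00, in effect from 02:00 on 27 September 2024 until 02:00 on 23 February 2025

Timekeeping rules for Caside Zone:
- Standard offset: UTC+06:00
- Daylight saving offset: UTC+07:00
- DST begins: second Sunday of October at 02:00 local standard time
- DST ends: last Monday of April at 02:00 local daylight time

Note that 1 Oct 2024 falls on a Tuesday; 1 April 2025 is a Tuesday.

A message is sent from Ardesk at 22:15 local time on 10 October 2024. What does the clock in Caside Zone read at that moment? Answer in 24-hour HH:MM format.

09:15

10 October 2024 falls between 27 September 2024 and 23 February 2025, so daylight saving is in effect and Ardesk is at UTC−05:00.
22:15 Ardesk + 5h = 03:15 UTC (rolling into the next day, 11 October 2024).
1 October 2024 is a Tuesday, so the first Sunday is October 6 and the second is October 13.
1 April 2025 is a Tuesday, so Mondays fall on 7, 14, 21, 28; the last is April 28.
At the standard offset (UTC+06:00), 03:15 UTC + 6h = 09:15 Caside Zone standard time.
Daylight saving runs 13 October 2024 – 28 April 2025; the standard-time date in Caside Zone, 11 October 2024, is outside that window, so Caside Zone is on standard time at UTC+06:00.
03:15 UTC + 6h = 09:15 Caside Zone.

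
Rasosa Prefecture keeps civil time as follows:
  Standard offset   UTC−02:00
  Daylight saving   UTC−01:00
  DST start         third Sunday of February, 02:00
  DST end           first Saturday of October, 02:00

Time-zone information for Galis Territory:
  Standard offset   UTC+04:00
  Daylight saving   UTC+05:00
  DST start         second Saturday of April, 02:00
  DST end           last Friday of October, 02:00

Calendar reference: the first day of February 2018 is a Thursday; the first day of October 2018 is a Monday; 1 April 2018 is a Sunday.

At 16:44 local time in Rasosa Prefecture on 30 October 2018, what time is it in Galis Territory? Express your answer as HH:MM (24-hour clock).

1 February 2018 is a Thursday, so the first Sunday is February 4 and the third is February 18.
1 October 2018 is a Monday, so the first Saturday is October 6.
Daylight saving runs 18 February – 6 October; 30 October 2018 is outside that window, so Rasosa Prefecture is on standard time at UTC−02:00.
16:44 Rasosa Prefecture + 2h = 18:44 UTC.
1 April 2018 is a Sunday, so the first Saturday is April 7 and the second is April 14.
1 October 2018 is a Monday, so Fridays fall on 5, 12, 19, 26; the last is October 26.
At the standard offset (UTC+04:00), 18:44 UTC + 4h = 22:44 Galis Territory standard time.
Daylight saving runs 14 April – 26 October; the standard-time date in Galis Territory, 30 October 2018, is outside that window, so Galis Territory is on standard time at UTC+04:00.
18:44 UTC + 4h = 22:44 Galis Territory.

22:44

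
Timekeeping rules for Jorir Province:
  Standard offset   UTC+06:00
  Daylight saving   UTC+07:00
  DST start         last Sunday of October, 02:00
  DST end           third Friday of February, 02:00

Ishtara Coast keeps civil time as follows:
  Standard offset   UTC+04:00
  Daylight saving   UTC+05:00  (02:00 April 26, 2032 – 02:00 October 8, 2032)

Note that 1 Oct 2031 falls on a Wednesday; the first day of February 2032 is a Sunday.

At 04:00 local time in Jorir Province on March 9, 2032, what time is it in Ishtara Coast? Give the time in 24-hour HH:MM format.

02:00

1 October 2031 is a Wednesday, so Sundays fall on 5, 12, 19, 26; the last is October 26.
1 February 2032 is a Sunday, so the first Friday is February 6 and the third is February 20.
March 9, 2032 does not fall between 26 October 2031 and 20 February 2032, so daylight saving is not in effect and Jorir Province is at UTC+06:00.
04:00 Jorir Province − 6h = 22:00 UTC (rolling into the previous day, 8 March 2032).
At the standard offset (UTC+04:00), 22:00 UTC + 4h = 02:00 Ishtara Coast standard time (rolling into the next day, 9 March 2032).
Daylight saving runs 26 April – 8 October; the standard-time date in Ishtara Coast, March 9, 2032, is outside that window, so Ishtara Coast is on standard time at UTC+04:00.
22:00 UTC + 4h = 02:00 Ishtara Coast (rolling into the next day, 9 March 2032).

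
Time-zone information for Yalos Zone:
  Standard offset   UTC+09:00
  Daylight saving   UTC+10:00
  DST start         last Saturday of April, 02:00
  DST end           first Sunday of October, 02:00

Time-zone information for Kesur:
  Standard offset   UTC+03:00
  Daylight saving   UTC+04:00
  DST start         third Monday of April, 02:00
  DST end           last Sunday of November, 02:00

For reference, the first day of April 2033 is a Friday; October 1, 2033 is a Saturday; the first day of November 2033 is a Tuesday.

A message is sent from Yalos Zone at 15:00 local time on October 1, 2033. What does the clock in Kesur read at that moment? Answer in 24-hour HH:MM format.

09:00

1 April 2033 is a Friday, so Saturdays fall on 2, 9, 16, 23, 30; the last is April 30.
1 October 2033 is a Saturday, so the first Sunday is October 2.
October 1, 2033 falls between 30 April and 2 October, so daylight saving is in effect and Yalos Zone is at UTC+10:00.
15:00 Yalos Zone − 10h = 05:00 UTC.
1 April 2033 is a Friday, so the first Monday is April 4 and the third is April 18.
1 November 2033 is a Tuesday, so Sundays fall on 6, 13, 20, 27; the last is November 27.
At the standard offset (UTC+03:00), 05:00 UTC + 3h = 08:00 Kesur standard time.
The standard-time date in Kesur, October 1, 2033, falls between 18 April and 27 November, so daylight saving is in effect and Kesur is at UTC+04:00.
05:00 UTC + 4h = 09:00 Kesur.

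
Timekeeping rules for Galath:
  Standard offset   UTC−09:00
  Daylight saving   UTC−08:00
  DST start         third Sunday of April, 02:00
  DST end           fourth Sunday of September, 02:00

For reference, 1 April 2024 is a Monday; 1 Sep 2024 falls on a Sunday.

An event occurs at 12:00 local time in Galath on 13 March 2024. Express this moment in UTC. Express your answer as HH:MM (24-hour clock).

21:00

1 April 2024 is a Monday, so the first Sunday is April 7 and the third is April 21.
1 September 2024 is a Sunday, so the first Sunday is September 1 and the fourth is September 22.
13 March 2024 does not fall between 21 April and 22 September, so daylight saving is not in effect and Galath is at UTC−09:00.
12:00 local + 9h = 21:00 UTC.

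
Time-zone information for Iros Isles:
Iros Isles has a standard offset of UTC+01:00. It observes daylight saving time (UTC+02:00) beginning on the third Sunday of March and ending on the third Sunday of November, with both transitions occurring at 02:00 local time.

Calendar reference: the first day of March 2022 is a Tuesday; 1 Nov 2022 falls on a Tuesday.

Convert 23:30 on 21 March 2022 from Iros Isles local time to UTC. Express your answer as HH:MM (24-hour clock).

21:30

1 March 2022 is a Tuesday, so the first Sunday is March 6 and the third is March 20.
1 November 2022 is a Tuesday, so the first Sunday is November 6 and the third is November 20.
21 March 2022 lies within the daylight-saving period (20 March – 20 November), so Iros Isles is on daylight time, UTC+02:00.
23:30 local − 2h = 21:30 UTC.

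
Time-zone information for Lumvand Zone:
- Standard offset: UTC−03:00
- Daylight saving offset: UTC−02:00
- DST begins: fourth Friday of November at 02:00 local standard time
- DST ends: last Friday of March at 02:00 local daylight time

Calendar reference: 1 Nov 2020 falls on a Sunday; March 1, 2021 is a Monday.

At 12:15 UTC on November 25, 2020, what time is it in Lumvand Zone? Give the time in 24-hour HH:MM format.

09:15

1 November 2020 is a Sunday, so the first Friday is November 6 and the fourth is November 27.
1 March 2021 is a Monday, so Fridays fall on 5, 12, 19, 26; the last is March 26.
At the standard offset (UTC−03:00), 12:15 UTC − 3h = 09:15 Lumvand Zone standard time.
Daylight saving runs 27 November 2020 – 26 March 2021; the standard-time date in Lumvand Zone, November 25, 2020, is outside that window, so Lumvand Zone is on standard time at UTC−03:00.
12:15 UTC − 3h = 09:15 local.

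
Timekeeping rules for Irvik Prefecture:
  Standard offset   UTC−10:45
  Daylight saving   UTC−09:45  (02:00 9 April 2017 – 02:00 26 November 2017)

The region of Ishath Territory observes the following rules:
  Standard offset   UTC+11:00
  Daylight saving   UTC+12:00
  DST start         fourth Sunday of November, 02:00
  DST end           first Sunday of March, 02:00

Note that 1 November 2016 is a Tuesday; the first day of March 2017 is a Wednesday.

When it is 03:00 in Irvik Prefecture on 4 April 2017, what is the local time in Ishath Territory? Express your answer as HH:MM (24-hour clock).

00:45

4 April 2017 is outside the daylight-saving period (9 April – 26 November), so Irvik Prefecture is on standard time, UTC−10:45.
03:00 Irvik Prefecture + 10h45m = 13:45 UTC.
1 November 2016 is a Tuesday, so the first Sunday is November 6 and the fourth is November 27.
1 March 2017 is a Wednesday, so the first Sunday is March 5.
At the standard offset (UTC+11:00), 13:45 UTC + 11h = 00:45 Ishath Territory standard time (rolling into the next day, 5 April 2017).
The standard-time date in Ishath Territory, 5 April 2017, does not fall between 27 November 2016 and 5 March 2017, so daylight saving is not in effect and Ishath Territory is at UTC+11:00.
13:45 UTC + 11h = 00:45 Ishath Territory (rolling into the next day, 5 April 2017).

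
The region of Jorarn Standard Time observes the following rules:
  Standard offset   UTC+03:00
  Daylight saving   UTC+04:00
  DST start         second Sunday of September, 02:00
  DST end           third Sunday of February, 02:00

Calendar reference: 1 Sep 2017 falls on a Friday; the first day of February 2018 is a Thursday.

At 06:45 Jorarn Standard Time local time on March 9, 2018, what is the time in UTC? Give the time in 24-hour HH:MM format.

03:45

1 September 2017 is a Friday, so the first Sunday is September 3 and the second is September 10.
1 February 2018 is a Thursday, so the first Sunday is February 4 and the third is February 18.
March 9, 2018 is outside the daylight-saving period (10 September 2017 – 18 February 2018), so Jorarn Standard Time is on standard time, UTC+03:00.
06:45 local − 3h = 03:45 UTC.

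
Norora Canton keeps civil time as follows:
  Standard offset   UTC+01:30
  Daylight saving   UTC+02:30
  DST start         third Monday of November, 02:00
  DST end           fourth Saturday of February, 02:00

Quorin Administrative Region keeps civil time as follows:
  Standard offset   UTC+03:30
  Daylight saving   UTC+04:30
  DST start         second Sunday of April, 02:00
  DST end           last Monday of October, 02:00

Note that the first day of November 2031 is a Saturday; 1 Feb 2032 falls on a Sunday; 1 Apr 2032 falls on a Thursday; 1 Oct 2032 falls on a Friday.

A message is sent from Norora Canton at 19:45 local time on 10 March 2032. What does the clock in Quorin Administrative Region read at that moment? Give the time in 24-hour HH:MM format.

21:45

1 November 2031 is a Saturday, so the first Monday is November 3 and the third is November 17.
1 February 2032 is a Sunday, so the first Saturday is February 7 and the fourth is February 28.
10 March 2032 is outside the daylight-saving period (17 November 2031 – 28 February 2032), so Norora Canton is on standard time, UTC+01:30.
19:45 Norora Canton − 1h30m = 18:15 UTC.
1 April 2032 is a Thursday, so the first Sunday is April 4 and the second is April 11.
1 October 2032 is a Friday, so Mondays fall on 4, 11, 18, 25; the last is October 25.
At the standard offset (UTC+03:30), 18:15 UTC + 3h30m = 21:45 Quorin Administrative Region standard time.
The standard-time date in Quorin Administrative Region, 10 March 2032, does not fall between 11 April and 25 October, so daylight saving is not in effect and Quorin Administrative Region is at UTC+03:30.
18:15 UTC + 3h30m = 21:45 Quorin Administrative Region.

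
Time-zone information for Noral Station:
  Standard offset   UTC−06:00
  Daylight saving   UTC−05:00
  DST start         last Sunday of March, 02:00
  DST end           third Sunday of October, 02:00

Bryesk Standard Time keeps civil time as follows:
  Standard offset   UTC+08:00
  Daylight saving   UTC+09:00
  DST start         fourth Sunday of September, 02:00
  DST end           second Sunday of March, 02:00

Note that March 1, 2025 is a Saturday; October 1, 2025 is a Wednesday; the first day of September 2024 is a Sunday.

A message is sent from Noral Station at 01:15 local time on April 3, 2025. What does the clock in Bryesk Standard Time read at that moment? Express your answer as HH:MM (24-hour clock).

14:15

1 March 2025 is a Saturday, so Sundays fall on 2, 9, 16, 23, 30; the last is March 30.
1 October 2025 is a Wednesday, so the first Sunday is October 5 and the third is October 19.
April 3, 2025 lies within the daylight-saving period (30 March – 19 October), so Noral Station is on daylight time, UTC−05:00.
01:15 Noral Station + 5h = 06:15 UTC.
1 September 2024 is a Sunday, so the first Sunday is September 1 and the fourth is September 22.
1 March 2025 is a Saturday, so the first Sunday is March 2 and the second is March 9.
At the standard offset (UTC+08:00), 06:15 UTC + 8h = 14:15 Bryesk Standard Time standard time.
The standard-time date in Bryesk Standard Time, April 3, 2025, does not fall between 22 September 2024 and 9 March 2025, so daylight saving is not in effect and Bryesk Standard Time is at UTC+08:00.
06:15 UTC + 8h = 14:15 Bryesk Standard Time.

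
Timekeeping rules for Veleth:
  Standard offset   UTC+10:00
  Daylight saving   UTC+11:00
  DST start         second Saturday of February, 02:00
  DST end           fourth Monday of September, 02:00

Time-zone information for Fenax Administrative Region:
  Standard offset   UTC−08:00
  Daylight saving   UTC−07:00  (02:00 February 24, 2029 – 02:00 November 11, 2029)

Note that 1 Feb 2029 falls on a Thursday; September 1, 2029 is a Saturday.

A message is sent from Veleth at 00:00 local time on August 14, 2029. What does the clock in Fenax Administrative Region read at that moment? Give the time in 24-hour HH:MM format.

1 February 2029 is a Thursday, so the first Saturday is February 3 and the second is February 10.
1 September 2029 is a Saturday, so the first Monday is September 3 and the fourth is September 24.
August 14, 2029 falls between 10 February and 24 September, so daylight saving is in effect and Veleth is at UTC+11:00.
00:00 Veleth − 11h = 13:00 UTC (rolling into the previous day, 13 August 2029).
At the standard offset (UTC−08:00), 13:00 UTC − 8h = 05:00 Fenax Administrative Region standard time.
The standard-time date in Fenax Administrative Region, August 13, 2029, lies within the daylight-saving period (24 February – 11 November), so Fenax Administrative Region is on daylight time, UTC−07:00.
13:00 UTC − 7h = 06:00 Fenax Administrative Region.

06:00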